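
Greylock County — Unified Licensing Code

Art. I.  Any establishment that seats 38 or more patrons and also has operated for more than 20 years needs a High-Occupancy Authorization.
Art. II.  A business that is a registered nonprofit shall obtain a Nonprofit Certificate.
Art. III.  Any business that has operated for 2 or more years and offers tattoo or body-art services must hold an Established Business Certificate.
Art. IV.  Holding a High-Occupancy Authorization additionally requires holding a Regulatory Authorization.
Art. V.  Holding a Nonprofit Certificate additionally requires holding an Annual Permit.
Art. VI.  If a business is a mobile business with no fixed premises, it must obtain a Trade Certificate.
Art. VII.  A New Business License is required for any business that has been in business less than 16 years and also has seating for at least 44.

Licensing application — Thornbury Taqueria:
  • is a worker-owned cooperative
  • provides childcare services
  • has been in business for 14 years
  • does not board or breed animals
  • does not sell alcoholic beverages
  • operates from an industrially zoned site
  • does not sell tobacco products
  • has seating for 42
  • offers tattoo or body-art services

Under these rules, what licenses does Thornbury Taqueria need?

Established Business Certificate

Art. I. seating 42 ≥ 38; years in business 14 ≤ 20 → High-Occupancy Authorization not required.
Art. II. is a worker-owned cooperative (not: is a registered nonprofit) → Nonprofit Certificate not required.
Art. III. years in business 14 ≥ 2; offers tattoo or body-art services → Established Business Certificate required.
Art. IV. High-Occupancy Authorization is not required → no effect.
Art. V. Nonprofit Certificate is not required → no effect.
Art. VI. operates from an industrially zoned site (not: is a mobile business with no fixed premises) → Trade Certificate not required.
Art. VII. years in business 14 < 16; seating 42 < 44 → New Business License not required.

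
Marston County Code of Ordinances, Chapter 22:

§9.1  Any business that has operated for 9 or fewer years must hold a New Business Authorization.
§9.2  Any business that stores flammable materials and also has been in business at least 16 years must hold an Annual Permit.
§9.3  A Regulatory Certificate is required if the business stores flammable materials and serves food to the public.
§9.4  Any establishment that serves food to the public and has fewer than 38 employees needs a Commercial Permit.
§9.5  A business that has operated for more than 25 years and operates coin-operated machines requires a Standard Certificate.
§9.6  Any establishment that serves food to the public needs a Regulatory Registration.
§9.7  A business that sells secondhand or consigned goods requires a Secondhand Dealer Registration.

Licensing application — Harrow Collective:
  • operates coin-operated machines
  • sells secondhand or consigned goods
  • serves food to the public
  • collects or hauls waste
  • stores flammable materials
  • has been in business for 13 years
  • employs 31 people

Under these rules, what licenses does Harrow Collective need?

§9.1 years in business 13 > 9 → New Business Authorization not required.
§9.2 stores flammable materials; years in business 13 < 16 → Annual Permit not required.
§9.3 stores flammable materials; serves food to the public → Regulatory Certificate required.
§9.4 serves food to the public; employees 31 < 38 → Commercial Permit required.
§9.5 years in business 13 ≤ 25; operates coin-operated machines → Standard Certificate not required.
§9.6 serves food to the public → Regulatory Registration required.
§9.7 sells secondhand or consigned goods → Secondhand Dealer Registration required.

Commercial Permit, Regulatory Certificate, Regulatory Registration, Secondhand Dealer Registration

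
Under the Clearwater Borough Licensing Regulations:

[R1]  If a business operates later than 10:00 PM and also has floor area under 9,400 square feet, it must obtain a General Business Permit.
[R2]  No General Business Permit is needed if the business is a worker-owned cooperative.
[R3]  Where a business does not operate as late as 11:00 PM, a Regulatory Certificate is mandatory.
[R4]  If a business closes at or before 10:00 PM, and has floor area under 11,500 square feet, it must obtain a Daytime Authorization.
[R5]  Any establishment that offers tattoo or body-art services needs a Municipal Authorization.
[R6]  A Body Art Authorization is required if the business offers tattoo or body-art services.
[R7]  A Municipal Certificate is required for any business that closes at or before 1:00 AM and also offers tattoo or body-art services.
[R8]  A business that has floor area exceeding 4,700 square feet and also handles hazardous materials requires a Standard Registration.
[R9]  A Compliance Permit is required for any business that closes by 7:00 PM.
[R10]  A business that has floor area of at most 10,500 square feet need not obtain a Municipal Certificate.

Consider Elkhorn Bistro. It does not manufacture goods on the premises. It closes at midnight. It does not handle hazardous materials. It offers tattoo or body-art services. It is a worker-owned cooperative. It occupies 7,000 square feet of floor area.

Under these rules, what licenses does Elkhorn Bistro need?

[R1] closes midnight, after 10:00 PM; floor area 7,000 square feet < 9,400 square feet → General Business Permit required.
[R2] is a worker-owned cooperative → exempt from General Business Permit.
[R3] closes midnight, after 11:00 PM → Regulatory Certificate not required.
[R4] closes midnight, after 10:00 PM; floor area 7,000 square feet < 11,500 square feet → Daytime Authorization not required.
[R5] offers tattoo or body-art services → Municipal Authorization required.
[R6] offers tattoo or body-art services → Body Art Authorization required.
[R7] closes midnight, at/before 1:00 AM; offers tattoo or body-art services → Municipal Certificate required.
[R8] floor area 7,000 square feet > 4,700 square feet; does not handle hazardous materials → Standard Registration not required.
[R9] closes midnight, after 7:00 PM → Compliance Permit not required.
[R10] floor area 7,000 square feet ≤ 10,500 square feet → exempt from Municipal Certificate.

Body Art Authorization, Municipal Authorization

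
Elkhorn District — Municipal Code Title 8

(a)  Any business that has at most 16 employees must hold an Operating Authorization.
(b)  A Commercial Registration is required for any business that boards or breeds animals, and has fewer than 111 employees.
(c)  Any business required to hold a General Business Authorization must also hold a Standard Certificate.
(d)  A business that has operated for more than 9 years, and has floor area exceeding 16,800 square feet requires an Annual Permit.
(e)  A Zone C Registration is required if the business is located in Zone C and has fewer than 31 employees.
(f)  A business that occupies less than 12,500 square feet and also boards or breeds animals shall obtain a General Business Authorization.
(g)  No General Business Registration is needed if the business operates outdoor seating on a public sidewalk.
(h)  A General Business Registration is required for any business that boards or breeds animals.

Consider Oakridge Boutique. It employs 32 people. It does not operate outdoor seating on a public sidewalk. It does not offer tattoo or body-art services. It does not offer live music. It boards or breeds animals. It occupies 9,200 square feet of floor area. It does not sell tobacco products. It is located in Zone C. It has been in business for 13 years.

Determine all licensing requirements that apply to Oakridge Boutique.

Commercial Registration, General Business Authorization, General Business Registration, Standard Certificate

(a) employees 32 > 16 → Operating Authorization not required.
(b) boards or breeds animals; employees 32 < 111 → Commercial Registration required.
(c) General Business Authorization is required → Standard Certificate also required.
(d) years in business 13 > 9; floor area 9,200 square feet ≤ 16,800 square feet → Annual Permit not required.
(e) is located in Zone C; employees 32 ≥ 31 → Zone C Registration not required.
(f) floor area 9,200 square feet < 12,500 square feet; boards or breeds animals → General Business Authorization required.
(g) does not operate outdoor seating on a public sidewalk → General Business Registration exemption does not apply.
(h) boards or breeds animals → General Business Registration required.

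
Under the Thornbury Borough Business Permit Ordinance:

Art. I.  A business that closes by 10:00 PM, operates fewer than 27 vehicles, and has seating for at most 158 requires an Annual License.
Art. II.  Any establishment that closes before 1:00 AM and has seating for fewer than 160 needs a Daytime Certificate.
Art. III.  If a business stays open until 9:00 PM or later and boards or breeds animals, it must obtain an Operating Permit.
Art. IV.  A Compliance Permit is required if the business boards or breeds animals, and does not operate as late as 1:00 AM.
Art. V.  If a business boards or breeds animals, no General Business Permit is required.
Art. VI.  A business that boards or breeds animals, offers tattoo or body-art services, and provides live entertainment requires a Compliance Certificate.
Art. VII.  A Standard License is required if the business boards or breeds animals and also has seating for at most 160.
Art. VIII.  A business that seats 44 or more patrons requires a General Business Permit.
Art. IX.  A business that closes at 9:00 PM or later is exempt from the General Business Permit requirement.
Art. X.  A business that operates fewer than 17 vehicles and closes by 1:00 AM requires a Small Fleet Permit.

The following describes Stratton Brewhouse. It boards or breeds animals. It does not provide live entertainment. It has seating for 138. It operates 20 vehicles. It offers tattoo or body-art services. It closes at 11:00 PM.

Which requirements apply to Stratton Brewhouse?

Art. I. closes 11:00 PM, after 10:00 PM; vehicles 20 < 27; seating 138 ≤ 158 → Annual License not required.
Art. II. closes 11:00 PM, at/before 1:00 AM; seating 138 < 160 → Daytime Certificate required.
Art. III. closes 11:00 PM, after 9:00 PM; boards or breeds animals → Operating Permit required.
Art. IV. boards or breeds animals; closes 11:00 PM, at/before 1:00 AM → Compliance Permit required.
Art. V. boards or breeds animals → exempt from General Business Permit.
Art. VI. boards or breeds animals; offers tattoo or body-art services; does not provide live entertainment → Compliance Certificate not required.
Art. VII. boards or breeds animals; seating 138 ≤ 160 → Standard License required.
Art. VIII. seating 138 ≥ 44 → General Business Permit required.
Art. IX. closes 11:00 PM, after 9:00 PM → exempt from General Business Permit.
Art. X. vehicles 20 ≥ 17; closes 11:00 PM, at/before 1:00 AM → Small Fleet Permit not required.

Compliance Permit, Daytime Certificate, Operating Permit, Standard License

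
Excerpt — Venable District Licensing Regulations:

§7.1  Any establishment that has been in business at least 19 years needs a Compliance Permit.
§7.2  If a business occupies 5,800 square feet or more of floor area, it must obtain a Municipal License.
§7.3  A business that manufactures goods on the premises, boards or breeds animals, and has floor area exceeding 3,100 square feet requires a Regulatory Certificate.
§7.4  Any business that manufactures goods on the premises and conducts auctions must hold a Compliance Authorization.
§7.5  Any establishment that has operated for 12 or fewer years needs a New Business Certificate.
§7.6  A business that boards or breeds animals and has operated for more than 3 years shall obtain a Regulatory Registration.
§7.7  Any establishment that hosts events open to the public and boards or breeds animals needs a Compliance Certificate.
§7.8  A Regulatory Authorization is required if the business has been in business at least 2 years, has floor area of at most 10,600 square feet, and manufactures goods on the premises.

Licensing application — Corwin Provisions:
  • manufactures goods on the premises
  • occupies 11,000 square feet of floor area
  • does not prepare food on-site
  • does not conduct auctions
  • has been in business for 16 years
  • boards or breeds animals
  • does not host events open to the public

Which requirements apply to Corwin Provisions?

Municipal License, Regulatory Certificate, Regulatory Registration

§7.1 years in business 16 < 19 → Compliance Permit not required.
§7.2 floor area 11,000 square feet ≥ 5,800 square feet → Municipal License required.
§7.3 manufactures goods on the premises; boards or breeds animals; floor area 11,000 square feet > 3,100 square feet → Regulatory Certificate required.
§7.4 manufactures goods on the premises; does not conduct auctions → Compliance Authorization not required.
§7.5 years in business 16 > 12 → New Business Certificate not required.
§7.6 boards or breeds animals; years in business 16 > 3 → Regulatory Registration required.
§7.7 does not host events open to the public; boards or breeds animals → Compliance Certificate not required.
§7.8 years in business 16 ≥ 2; floor area 11,000 square feet > 10,600 square feet; manufactures goods on the premises → Regulatory Authorization not required.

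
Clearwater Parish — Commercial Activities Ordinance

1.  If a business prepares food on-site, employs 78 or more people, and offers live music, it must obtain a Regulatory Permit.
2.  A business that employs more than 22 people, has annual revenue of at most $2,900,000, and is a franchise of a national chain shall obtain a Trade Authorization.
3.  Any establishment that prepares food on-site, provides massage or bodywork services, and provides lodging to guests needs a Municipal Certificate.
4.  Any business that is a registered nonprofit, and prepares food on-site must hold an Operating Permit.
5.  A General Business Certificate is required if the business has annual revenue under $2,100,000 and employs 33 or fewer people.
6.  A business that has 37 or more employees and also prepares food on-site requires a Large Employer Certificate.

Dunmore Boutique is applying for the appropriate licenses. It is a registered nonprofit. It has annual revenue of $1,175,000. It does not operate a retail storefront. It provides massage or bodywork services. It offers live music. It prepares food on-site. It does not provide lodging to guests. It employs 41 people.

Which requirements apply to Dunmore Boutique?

1. prepares food on-site; employees 41 < 78; offers live music → Regulatory Permit not required.
2. employees 41 > 22; revenue $1,175,000 ≤ $2,900,000; is a registered nonprofit (not: is a franchise of a national chain) → Trade Authorization not required.
3. prepares food on-site; provides massage or bodywork services; does not provide lodging to guests → Municipal Certificate not required.
4. is a registered nonprofit; prepares food on-site → Operating Permit required.
5. revenue $1,175,000 < $2,100,000; employees 41 > 33 → General Business Certificate not required.
6. employees 41 ≥ 37; prepares food on-site → Large Employer Certificate required.

Large Employer Certificate, Operating Permit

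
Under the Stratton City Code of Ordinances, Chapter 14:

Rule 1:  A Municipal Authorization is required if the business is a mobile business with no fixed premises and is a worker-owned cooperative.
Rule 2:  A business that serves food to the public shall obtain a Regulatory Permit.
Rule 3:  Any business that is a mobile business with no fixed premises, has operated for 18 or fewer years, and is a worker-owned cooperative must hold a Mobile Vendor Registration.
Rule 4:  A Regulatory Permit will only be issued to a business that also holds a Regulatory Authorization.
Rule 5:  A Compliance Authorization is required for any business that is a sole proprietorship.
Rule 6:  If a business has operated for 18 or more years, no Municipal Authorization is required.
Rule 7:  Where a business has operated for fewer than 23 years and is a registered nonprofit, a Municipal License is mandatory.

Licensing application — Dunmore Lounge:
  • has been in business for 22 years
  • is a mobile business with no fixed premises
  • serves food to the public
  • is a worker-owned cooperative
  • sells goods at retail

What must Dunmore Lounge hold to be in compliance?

Rule 1: is a mobile business with no fixed premises; is a worker-owned cooperative → Municipal Authorization required.
Rule 2: serves food to the public → Regulatory Permit required.
Rule 3: is a mobile business with no fixed premises; years in business 22 > 18; is a worker-owned cooperative → Mobile Vendor Registration not required.
Rule 4: Regulatory Permit is required → Regulatory Authorization also required.
Rule 5: is a worker-owned cooperative (not: is a sole proprietorship) → Compliance Authorization not required.
Rule 6: years in business 22 ≥ 18 → exempt from Municipal Authorization.
Rule 7: years in business 22 < 23; is a worker-owned cooperative (not: is a registered nonprofit) → Municipal License not required.

Regulatory Authorization, Regulatory Permit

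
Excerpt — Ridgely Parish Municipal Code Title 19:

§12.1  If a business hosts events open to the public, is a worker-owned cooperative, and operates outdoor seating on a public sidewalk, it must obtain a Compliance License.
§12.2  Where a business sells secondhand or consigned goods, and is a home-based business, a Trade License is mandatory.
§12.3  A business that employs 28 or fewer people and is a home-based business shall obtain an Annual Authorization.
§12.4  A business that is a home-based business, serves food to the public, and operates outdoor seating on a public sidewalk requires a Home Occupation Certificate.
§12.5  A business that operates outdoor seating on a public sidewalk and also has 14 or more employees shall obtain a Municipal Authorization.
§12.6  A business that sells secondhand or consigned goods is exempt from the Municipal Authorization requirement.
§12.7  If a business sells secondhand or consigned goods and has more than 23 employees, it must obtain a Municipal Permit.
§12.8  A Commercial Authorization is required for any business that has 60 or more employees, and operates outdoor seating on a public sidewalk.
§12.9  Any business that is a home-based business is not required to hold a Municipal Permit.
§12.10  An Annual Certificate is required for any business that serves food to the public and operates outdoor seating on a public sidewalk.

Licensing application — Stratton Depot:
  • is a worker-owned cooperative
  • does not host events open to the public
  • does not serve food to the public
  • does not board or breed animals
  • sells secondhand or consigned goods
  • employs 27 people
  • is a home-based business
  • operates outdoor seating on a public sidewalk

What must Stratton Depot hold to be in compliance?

§12.1 does not host events open to the public; is a worker-owned cooperative; operates outdoor seating on a public sidewalk → Compliance License not required.
§12.2 sells secondhand or consigned goods; is a home-based business → Trade License required.
§12.3 employees 27 ≤ 28; is a home-based business → Annual Authorization required.
§12.4 is a home-based business; does not serve food to the public; operates outdoor seating on a public sidewalk → Home Occupation Certificate not required.
§12.5 operates outdoor seating on a public sidewalk; employees 27 ≥ 14 → Municipal Authorization required.
§12.6 sells secondhand or consigned goods → exempt from Municipal Authorization.
§12.7 sells secondhand or consigned goods; employees 27 > 23 → Municipal Permit required.
§12.8 employees 27 < 60; operates outdoor seating on a public sidewalk → Commercial Authorization not required.
§12.9 is a home-based business → exempt from Municipal Permit.
§12.10 does not serve food to the public; operates outdoor seating on a public sidewalk → Annual Certificate not required.

Annual Authorization, Trade License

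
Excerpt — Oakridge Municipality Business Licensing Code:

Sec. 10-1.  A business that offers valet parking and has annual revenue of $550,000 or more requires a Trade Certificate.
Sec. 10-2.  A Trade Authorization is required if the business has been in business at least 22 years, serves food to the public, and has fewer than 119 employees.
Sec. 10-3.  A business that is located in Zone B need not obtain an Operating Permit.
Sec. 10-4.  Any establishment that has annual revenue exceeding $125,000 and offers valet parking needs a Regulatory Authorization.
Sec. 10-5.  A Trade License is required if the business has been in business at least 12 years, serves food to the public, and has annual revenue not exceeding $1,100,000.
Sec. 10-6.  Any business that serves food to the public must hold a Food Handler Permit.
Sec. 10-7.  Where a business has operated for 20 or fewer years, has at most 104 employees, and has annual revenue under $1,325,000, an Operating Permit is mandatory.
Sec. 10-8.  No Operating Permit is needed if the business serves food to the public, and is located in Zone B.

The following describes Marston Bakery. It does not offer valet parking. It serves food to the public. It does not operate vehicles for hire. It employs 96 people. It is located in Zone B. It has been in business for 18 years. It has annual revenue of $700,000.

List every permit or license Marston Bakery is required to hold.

Sec. 10-1. does not offer valet parking; revenue $700,000 ≥ $550,000 → Trade Certificate not required.
Sec. 10-2. years in business 18 < 22; serves food to the public; employees 96 < 119 → Trade Authorization not required.
Sec. 10-3. is located in Zone B → exempt from Operating Permit.
Sec. 10-4. revenue $700,000 > $125,000; does not offer valet parking → Regulatory Authorization not required.
Sec. 10-5. years in business 18 ≥ 12; serves food to the public; revenue $700,000 ≤ $1,100,000 → Trade License required.
Sec. 10-6. serves food to the public → Food Handler Permit required.
Sec. 10-7. years in business 18 ≤ 20; employees 96 ≤ 104; revenue $700,000 < $1,325,000 → Operating Permit required.
Sec. 10-8. serves food to the public; is located in Zone B → exempt from Operating Permit.

Food Handler Permit, Trade License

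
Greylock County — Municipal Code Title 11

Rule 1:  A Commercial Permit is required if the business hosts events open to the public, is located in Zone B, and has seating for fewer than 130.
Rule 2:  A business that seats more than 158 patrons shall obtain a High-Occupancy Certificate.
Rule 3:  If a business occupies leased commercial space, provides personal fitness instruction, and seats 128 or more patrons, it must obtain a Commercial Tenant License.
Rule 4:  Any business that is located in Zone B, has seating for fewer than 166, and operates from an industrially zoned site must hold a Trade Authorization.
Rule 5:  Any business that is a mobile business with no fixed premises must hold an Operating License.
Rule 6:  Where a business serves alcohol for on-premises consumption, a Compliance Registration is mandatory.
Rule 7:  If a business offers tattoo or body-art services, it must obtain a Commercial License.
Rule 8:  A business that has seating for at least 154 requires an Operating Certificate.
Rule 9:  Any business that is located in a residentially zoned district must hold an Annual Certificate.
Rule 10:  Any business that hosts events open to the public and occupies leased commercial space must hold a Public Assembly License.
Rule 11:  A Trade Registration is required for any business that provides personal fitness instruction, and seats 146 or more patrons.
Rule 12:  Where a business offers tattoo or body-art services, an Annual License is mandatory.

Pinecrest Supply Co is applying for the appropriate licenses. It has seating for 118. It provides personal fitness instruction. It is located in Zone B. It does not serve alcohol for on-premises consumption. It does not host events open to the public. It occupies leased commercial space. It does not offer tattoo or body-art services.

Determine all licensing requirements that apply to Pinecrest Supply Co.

None

Rule 1: does not host events open to the public; is located in Zone B; seating 118 < 130 → Commercial Permit not required.
Rule 2: seating 118 ≤ 158 → High-Occupancy Certificate not required.
Rule 3: occupies leased commercial space; provides personal fitness instruction; seating 118 < 128 → Commercial Tenant License not required.
Rule 4: is located in Zone B; seating 118 < 166; occupies leased commercial space (not: operates from an industrially zoned site) → Trade Authorization not required.
Rule 5: occupies leased commercial space (not: is a mobile business with no fixed premises) → Operating License not required.
Rule 6: does not serve alcohol for on-premises consumption → Compliance Registration not required.
Rule 7: does not offer tattoo or body-art services → Commercial License not required.
Rule 8: seating 118 < 154 → Operating Certificate not required.
Rule 9: is located in Zone B (not: is located in a residentially zoned district) → Annual Certificate not required.
Rule 10: does not host events open to the public; occupies leased commercial space → Public Assembly License not required.
Rule 11: provides personal fitness instruction; seating 118 < 146 → Trade Registration not required.
Rule 12: does not offer tattoo or body-art services → Annual License not required.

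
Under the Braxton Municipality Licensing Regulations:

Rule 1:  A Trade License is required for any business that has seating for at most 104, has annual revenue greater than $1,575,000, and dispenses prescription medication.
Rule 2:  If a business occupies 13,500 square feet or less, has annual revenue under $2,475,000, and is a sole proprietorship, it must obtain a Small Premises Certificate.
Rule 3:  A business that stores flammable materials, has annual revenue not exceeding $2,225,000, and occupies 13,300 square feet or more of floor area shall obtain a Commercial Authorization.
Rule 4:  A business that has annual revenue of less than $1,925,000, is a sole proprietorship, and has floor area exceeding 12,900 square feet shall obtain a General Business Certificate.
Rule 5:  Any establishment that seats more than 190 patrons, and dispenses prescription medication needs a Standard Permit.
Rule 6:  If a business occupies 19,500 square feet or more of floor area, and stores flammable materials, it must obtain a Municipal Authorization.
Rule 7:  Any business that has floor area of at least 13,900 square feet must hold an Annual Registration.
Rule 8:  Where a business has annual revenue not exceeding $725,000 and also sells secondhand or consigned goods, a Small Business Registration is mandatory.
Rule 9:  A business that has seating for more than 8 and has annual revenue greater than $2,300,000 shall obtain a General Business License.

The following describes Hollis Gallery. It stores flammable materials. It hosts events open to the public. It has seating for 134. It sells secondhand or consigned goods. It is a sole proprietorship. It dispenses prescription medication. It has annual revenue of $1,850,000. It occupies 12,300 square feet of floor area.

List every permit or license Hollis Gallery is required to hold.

Small Premises Certificate

Rule 1: seating 134 > 104; revenue $1,850,000 > $1,575,000; dispenses prescription medication → Trade License not required.
Rule 2: floor area 12,300 square feet ≤ 13,500 square feet; revenue $1,850,000 < $2,475,000; is a sole proprietorship → Small Premises Certificate required.
Rule 3: stores flammable materials; revenue $1,850,000 ≤ $2,225,000; floor area 12,300 square feet < 13,300 square feet → Commercial Authorization not required.
Rule 4: revenue $1,850,000 < $1,925,000; is a sole proprietorship; floor area 12,300 square feet ≤ 12,900 square feet → General Business Certificate not required.
Rule 5: seating 134 ≤ 190; dispenses prescription medication → Standard Permit not required.
Rule 6: floor area 12,300 square feet < 19,500 square feet; stores flammable materials → Municipal Authorization not required.
Rule 7: floor area 12,300 square feet < 13,900 square feet → Annual Registration not required.
Rule 8: revenue $1,850,000 > $725,000; sells secondhand or consigned goods → Small Business Registration not required.
Rule 9: seating 134 > 8; revenue $1,850,000 ≤ $2,300,000 → General Business License not required.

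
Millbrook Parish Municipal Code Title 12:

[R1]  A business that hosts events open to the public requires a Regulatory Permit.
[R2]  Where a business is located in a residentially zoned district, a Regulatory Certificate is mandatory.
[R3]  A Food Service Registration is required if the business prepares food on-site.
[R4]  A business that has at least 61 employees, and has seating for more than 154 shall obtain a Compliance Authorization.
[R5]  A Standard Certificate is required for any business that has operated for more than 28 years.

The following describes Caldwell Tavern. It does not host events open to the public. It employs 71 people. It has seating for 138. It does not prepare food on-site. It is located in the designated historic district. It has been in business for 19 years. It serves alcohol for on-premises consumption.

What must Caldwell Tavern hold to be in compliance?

[R1] does not host events open to the public → Regulatory Permit not required.
[R2] is located in the designated historic district (not: is located in a residentially zoned district) → Regulatory Certificate not required.
[R3] does not prepare food on-site → Food Service Registration not required.
[R4] employees 71 ≥ 61; seating 138 ≤ 154 → Compliance Authorization not required.
[R5] years in business 19 ≤ 28 → Standard Certificate not required.

None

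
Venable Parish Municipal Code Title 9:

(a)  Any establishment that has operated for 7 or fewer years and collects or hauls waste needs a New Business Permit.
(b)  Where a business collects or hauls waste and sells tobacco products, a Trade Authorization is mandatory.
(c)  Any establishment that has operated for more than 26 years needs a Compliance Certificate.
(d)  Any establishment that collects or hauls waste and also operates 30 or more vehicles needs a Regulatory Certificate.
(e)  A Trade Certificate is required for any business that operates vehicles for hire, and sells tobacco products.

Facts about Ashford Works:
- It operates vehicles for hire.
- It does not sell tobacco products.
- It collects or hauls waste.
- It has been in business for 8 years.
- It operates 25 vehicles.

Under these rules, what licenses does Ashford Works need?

None

(a) years in business 8 > 7; collects or hauls waste → New Business Permit not required.
(b) collects or hauls waste; does not sell tobacco products → Trade Authorization not required.
(c) years in business 8 ≤ 26 → Compliance Certificate not required.
(d) collects or hauls waste; vehicles 25 < 30 → Regulatory Certificate not required.
(e) operates vehicles for hire; does not sell tobacco products → Trade Certificate not required.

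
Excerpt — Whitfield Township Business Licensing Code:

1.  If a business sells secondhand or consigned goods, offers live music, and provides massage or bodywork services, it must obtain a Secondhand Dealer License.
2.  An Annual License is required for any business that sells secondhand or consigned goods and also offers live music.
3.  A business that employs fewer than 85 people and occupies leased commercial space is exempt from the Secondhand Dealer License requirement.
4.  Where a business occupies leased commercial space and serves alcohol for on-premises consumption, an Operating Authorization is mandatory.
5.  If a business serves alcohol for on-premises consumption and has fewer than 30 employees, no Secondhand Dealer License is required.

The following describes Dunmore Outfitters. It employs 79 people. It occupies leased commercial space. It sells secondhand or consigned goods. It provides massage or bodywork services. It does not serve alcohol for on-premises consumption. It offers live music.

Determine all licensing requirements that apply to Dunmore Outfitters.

Annual License

1. sells secondhand or consigned goods; offers live music; provides massage or bodywork services → Secondhand Dealer License required.
2. sells secondhand or consigned goods; offers live music → Annual License required.
3. employees 79 < 85; occupies leased commercial space → exempt from Secondhand Dealer License.
4. occupies leased commercial space; does not serve alcohol for on-premises consumption → Operating Authorization not required.
5. does not serve alcohol for on-premises consumption; employees 79 ≥ 30 → Secondhand Dealer License exemption does not apply.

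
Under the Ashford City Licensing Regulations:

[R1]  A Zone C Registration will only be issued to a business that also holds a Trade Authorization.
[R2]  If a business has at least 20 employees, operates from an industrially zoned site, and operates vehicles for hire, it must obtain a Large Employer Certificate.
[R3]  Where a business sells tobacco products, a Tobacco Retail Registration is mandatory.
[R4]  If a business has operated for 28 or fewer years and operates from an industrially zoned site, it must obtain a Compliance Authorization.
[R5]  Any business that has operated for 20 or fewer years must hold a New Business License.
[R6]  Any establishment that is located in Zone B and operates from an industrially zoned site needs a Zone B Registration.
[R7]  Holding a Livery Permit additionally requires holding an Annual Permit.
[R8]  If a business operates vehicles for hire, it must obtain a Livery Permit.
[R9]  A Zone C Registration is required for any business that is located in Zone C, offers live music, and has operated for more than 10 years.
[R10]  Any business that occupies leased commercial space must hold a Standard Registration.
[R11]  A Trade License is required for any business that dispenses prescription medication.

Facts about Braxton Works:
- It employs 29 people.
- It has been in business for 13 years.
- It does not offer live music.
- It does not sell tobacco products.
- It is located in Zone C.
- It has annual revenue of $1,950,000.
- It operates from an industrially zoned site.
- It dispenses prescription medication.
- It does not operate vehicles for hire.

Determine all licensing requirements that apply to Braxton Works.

Compliance Authorization, New Business License, Trade License

[R1] Zone C Registration is not required → no effect.
[R2] employees 29 ≥ 20; operates from an industrially zoned site; does not operate vehicles for hire → Large Employer Certificate not required.
[R3] does not sell tobacco products → Tobacco Retail Registration not required.
[R4] years in business 13 ≤ 28; operates from an industrially zoned site → Compliance Authorization required.
[R5] years in business 13 ≤ 20 → New Business License required.
[R6] is located in Zone C (not: is located in Zone B); operates from an industrially zoned site → Zone B Registration not required.
[R7] Livery Permit is not required → no effect.
[R8] does not operate vehicles for hire → Livery Permit not required.
[R9] is located in Zone C; does not offer live music; years in business 13 > 10 → Zone C Registration not required.
[R10] operates from an industrially zoned site (not: occupies leased commercial space) → Standard Registration not required.
[R11] dispenses prescription medication → Trade License required.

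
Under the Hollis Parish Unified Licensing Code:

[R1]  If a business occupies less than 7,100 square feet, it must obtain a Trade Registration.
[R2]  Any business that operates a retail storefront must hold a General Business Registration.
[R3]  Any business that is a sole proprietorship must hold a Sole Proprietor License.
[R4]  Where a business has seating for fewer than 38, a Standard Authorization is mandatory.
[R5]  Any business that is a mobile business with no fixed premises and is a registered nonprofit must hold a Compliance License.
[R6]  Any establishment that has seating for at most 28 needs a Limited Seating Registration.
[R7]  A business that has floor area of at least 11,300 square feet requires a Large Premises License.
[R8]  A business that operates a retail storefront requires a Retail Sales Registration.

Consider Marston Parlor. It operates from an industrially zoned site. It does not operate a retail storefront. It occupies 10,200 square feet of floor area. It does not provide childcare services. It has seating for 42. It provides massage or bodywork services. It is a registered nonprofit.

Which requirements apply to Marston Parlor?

[R1] floor area 10,200 square feet ≥ 7,100 square feet → Trade Registration not required.
[R2] does not operate a retail storefront → General Business Registration not required.
[R3] is a registered nonprofit (not: is a sole proprietorship) → Sole Proprietor License not required.
[R4] seating 42 ≥ 38 → Standard Authorization not required.
[R5] operates from an industrially zoned site (not: is a mobile business with no fixed premises); is a registered nonprofit → Compliance License not required.
[R6] seating 42 > 28 → Limited Seating Registration not required.
[R7] floor area 10,200 square feet < 11,300 square feet → Large Premises License not required.
[R8] does not operate a retail storefront → Retail Sales Registration not required.

None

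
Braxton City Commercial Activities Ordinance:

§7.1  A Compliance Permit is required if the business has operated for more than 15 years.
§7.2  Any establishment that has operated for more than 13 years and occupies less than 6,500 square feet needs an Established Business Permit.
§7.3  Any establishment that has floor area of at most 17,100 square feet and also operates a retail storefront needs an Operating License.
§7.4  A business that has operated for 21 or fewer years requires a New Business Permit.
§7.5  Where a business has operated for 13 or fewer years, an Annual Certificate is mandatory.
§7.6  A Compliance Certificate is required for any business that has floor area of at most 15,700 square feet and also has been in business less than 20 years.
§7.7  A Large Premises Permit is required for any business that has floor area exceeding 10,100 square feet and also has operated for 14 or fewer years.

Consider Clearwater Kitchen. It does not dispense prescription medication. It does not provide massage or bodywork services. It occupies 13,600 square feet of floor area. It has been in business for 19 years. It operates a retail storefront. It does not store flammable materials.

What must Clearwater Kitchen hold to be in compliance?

Compliance Certificate, Compliance Permit, New Business Permit, Operating License

§7.1 years in business 19 > 15 → Compliance Permit required.
§7.2 years in business 19 > 13; floor area 13,600 square feet ≥ 6,500 square feet → Established Business Permit not required.
§7.3 floor area 13,600 square feet ≤ 17,100 square feet; operates a retail storefront → Operating License required.
§7.4 years in business 19 ≤ 21 → New Business Permit required.
§7.5 years in business 19 > 13 → Annual Certificate not required.
§7.6 floor area 13,600 square feet ≤ 15,700 square feet; years in business 19 < 20 → Compliance Certificate required.
§7.7 floor area 13,600 square feet > 10,100 square feet; years in business 19 > 14 → Large Premises Permit not required.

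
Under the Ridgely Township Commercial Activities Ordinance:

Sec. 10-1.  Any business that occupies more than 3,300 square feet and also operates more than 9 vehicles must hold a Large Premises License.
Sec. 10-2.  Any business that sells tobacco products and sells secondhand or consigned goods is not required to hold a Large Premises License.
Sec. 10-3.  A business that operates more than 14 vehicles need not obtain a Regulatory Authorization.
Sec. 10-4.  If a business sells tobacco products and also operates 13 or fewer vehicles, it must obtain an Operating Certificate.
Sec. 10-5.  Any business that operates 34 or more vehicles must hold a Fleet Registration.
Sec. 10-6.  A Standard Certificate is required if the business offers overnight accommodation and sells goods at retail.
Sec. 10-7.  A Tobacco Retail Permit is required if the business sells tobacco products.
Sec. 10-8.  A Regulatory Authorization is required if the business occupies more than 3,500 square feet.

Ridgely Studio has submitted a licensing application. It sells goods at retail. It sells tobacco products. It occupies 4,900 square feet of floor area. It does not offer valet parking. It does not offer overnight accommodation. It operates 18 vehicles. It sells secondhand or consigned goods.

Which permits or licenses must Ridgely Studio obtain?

Tobacco Retail Permit

Sec. 10-1. floor area 4,900 square feet > 3,300 square feet; vehicles 18 > 9 → Large Premises License required.
Sec. 10-2. sells tobacco products; sells secondhand or consigned goods → exempt from Large Premises License.
Sec. 10-3. vehicles 18 > 14 → exempt from Regulatory Authorization.
Sec. 10-4. sells tobacco products; vehicles 18 > 13 → Operating Certificate not required.
Sec. 10-5. vehicles 18 < 34 → Fleet Registration not required.
Sec. 10-6. does not offer overnight accommodation; sells goods at retail → Standard Certificate not required.
Sec. 10-7. sells tobacco products → Tobacco Retail Permit required.
Sec. 10-8. floor area 4,900 square feet > 3,500 square feet → Regulatory Authorization required.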